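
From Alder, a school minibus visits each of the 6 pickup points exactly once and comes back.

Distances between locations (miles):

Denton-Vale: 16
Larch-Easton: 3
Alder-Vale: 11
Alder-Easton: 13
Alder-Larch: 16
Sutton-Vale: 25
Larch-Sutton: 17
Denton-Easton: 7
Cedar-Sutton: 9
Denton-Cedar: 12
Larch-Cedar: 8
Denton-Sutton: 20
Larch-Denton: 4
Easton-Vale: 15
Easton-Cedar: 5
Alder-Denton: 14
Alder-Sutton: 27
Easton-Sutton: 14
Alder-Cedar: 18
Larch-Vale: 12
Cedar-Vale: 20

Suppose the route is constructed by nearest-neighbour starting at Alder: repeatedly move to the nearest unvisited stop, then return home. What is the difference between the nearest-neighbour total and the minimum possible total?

Alder: Vale=11, Easton=13, Denton=14, Larch=16, Cedar=18, Sutton=27 ⇒ Vale
Vale: Larch=12, Easton=15, Denton=16, Cedar=20, Sutton=25 ⇒ Larch
Larch: Easton=3, Denton=4, Cedar=8, Sutton=17 ⇒ Easton
Easton: Cedar=5, Denton=7, Sutton=14 ⇒ Cedar
Cedar: Sutton=9, Denton=12 ⇒ Sutton
Sutton: Denton=20 ⇒ Denton
NN route Alder → Vale → Larch → Easton → Cedar → Sutton → Denton → Alder costs 74.
Optimal: Alder → Denton → Larch → Easton → Cedar → Sutton → Vale → Alder costs 71 (by enumerating all 360 distinct tours).
Excess = 74 − 71 = 3.

Excess over optimum: 3 miles.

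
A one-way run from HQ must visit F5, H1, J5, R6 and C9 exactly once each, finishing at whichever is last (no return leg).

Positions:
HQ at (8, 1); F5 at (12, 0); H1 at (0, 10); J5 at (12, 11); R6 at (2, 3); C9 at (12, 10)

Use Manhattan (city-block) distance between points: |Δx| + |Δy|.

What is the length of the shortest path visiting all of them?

Minimum one-way distance = 38.

There are 5! = 120 possible orderings.
HQ→F5→H1→J5→R6→C9: 5+22+13+18+17 = 75
HQ→F5→H1→J5→C9→R6: 5+22+13+1+17 = 58
HQ→F5→H1→R6→J5→C9: 5+22+9+18+1 = 55
HQ→F5→H1→R6→C9→J5: 5+22+9+17+1 = 54
HQ→F5→H1→C9→J5→R6: 5+22+12+1+18 = 58
HQ→F5→H1→C9→R6→J5: 5+22+12+17+18 = 74
HQ→F5→J5→H1→R6→C9: 5+11+13+9+17 = 55
HQ→F5→J5→H1→C9→R6: 5+11+13+12+17 = 58
HQ→F5→J5→R6→H1→C9: 5+11+18+9+12 = 55
HQ→F5→J5→R6→C9→H1: 5+11+18+17+12 = 63
HQ→F5→J5→C9→H1→R6: 5+11+1+12+9 = 38
HQ→F5→J5→C9→R6→H1: 5+11+1+17+9 = 43
HQ→F5→R6→H1→J5→C9: 5+13+9+13+1 = 41
HQ→F5→R6→H1→C9→J5: 5+13+9+12+1 = 40
… (106 more)
The minimum is 38.
One shortest path: HQ → F5 → J5 → C9 → H1 → R6.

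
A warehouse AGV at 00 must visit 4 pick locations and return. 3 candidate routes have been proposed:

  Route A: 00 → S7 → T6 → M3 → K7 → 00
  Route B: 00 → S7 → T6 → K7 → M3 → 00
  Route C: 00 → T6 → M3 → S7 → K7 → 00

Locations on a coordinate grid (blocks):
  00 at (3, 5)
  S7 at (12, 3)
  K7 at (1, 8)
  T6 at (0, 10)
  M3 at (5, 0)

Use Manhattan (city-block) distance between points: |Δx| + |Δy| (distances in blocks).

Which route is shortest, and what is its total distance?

52 blocks — Route B is the shortest.

Route A: 11 + 19 + 15 + 12 + 5 = 62
Route B: 11 + 19 + 3 + 12 + 7 = 52
Route C: 8 + 15 + 10 + 16 + 5 = 54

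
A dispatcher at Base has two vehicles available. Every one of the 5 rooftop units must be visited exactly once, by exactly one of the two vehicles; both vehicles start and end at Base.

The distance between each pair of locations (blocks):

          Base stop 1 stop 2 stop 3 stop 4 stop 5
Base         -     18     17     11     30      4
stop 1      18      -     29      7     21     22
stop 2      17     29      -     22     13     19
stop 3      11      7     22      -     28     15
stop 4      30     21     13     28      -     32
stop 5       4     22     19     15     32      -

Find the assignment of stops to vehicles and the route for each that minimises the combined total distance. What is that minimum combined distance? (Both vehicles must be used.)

There are 2^4 − 1 = 15 ways to divide the 5 stops into two non-empty groups. For each, the best each vehicle can do is its own shortest tour through its group:
  {stop 1} + {stop 2, stop 3, stop 4, stop 5}: 36 + 75 = 111
  {stop 2} + {stop 1, stop 3, stop 4, stop 5}: 34 + 75 = 109
  {stop 1, stop 2} + {stop 3, stop 4, stop 5}: 64 + 75 = 139
  {stop 3} + {stop 1, stop 2, stop 4, stop 5}: 22 + 75 = 97
  {stop 1, stop 3} + {stop 2, stop 4, stop 5}: 36 + 66 = 102
  {stop 2, stop 3} + {stop 1, stop 4, stop 5}: 50 + 75 = 125
  … (15 splits in total)
  {stop 1, stop 2, stop 3, stop 4} + {stop 5}: 69 + 8 = 77  ← best
Best: vehicle 1 Base → stop 2 → stop 4 → stop 1 → stop 3 → Base = 69; vehicle 2 Base → stop 5 → Base = 8; combined 77.

Minimum combined distance: 77 blocks.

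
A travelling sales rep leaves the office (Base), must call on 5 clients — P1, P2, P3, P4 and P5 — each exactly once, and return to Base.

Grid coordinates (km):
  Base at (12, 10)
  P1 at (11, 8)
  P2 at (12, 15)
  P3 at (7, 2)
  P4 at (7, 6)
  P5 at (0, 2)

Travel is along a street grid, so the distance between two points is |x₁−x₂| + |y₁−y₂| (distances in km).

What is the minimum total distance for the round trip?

50 km — the shortest possible round trip.

Base - P1 - P2 - P3 - P4 - P5 - Base: 3+8+18+4+11+20 = 64
Base - P1 - P2 - P3 - P5 - P4 - Base: 3+8+18+7+11+9 = 56
Base - P1 - P2 - P4 - P3 - P5 - Base: 3+8+14+4+7+20 = 56
Base - P1 - P2 - P4 - P5 - P3 - Base: 3+8+14+11+7+13 = 56
Base - P1 - P2 - P5 - P3 - P4 - Base: 3+8+25+7+4+9 = 56
Base - P1 - P2 - P5 - P4 - P3 - Base: 3+8+25+11+4+13 = 64
Base - P1 - P3 - P2 - P4 - P5 - Base: 3+10+18+14+11+20 = 76
Base - P1 - P3 - P2 - P5 - P4 - Base: 3+10+18+25+11+9 = 76
Base - P1 - P3 - P4 - P2 - P5 - Base: 3+10+4+14+25+20 = 76
Base - P1 - P3 - P4 - P5 - P2 - Base: 3+10+4+11+25+5 = 58
Base - P1 - P3 - P5 - P2 - P4 - Base: 3+10+7+25+14+9 = 68
Base - P1 - P3 - P5 - P4 - P2 - Base: 3+10+7+11+14+5 = 50
Base - P1 - P4 - P2 - P3 - P5 - Base: 3+6+14+18+7+20 = 68
Base - P1 - P4 - P2 - P5 - P3 - Base: 3+6+14+25+7+13 = 68
… (46 more)
The minimum is 50.
One optimal route: Base → P1 → P3 → P5 → P4 → P2 → Base (or its reverse).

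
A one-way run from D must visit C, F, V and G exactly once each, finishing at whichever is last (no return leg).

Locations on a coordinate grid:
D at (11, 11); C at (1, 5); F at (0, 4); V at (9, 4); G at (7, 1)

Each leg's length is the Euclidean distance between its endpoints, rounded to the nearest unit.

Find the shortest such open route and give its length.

There are 4! = 24 possible orderings.
D → C → F → V → G: 12+1+9+4 = 26
D → C → F → G → V: 12+1+8+4 = 25
D → C → V → F → G: 12+8+9+8 = 37
D → C → V → G → F: 12+8+4+8 = 32
D → C → G → F → V: 12+7+8+9 = 36
D → C → G → V → F: 12+7+4+9 = 32
D → F → C → V → G: 13+1+8+4 = 26
D → F → C → G → V: 13+1+7+4 = 25
D → F → V → C → G: 13+9+8+7 = 37
D → F → V → G → C: 13+9+4+7 = 33
D → F → G → C → V: 13+8+7+8 = 36
D → F → G → V → C: 13+8+4+8 = 33
D → V → C → F → G: 7+8+1+8 = 24
D → V → C → G → F: 7+8+7+8 = 30
… (10 more)
D → V → G → C → F: 7+4+7+1 = 19  ← best
The minimum is 19.
One shortest path: D → V → G → C → F.

Minimum one-way distance = 19.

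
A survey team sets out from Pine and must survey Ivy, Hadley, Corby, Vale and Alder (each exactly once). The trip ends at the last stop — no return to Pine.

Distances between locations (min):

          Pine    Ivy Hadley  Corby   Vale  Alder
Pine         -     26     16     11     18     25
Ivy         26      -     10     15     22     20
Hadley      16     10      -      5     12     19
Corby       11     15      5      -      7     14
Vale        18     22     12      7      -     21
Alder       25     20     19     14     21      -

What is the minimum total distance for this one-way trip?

60 min — the minimum one-way total.

There are 5! = 120 possible orderings.
Pine → Ivy → Hadley → Corby → Vale → Alder: 26+10+5+7+21 = 69
Pine → Ivy → Hadley → Corby → Alder → Vale: 26+10+5+14+21 = 76
Pine → Ivy → Hadley → Vale → Corby → Alder: 26+10+12+7+14 = 69
Pine → Ivy → Hadley → Vale → Alder → Corby: 26+10+12+21+14 = 83
Pine → Ivy → Hadley → Alder → Corby → Vale: 26+10+19+14+7 = 76
Pine → Ivy → Hadley → Alder → Vale → Corby: 26+10+19+21+7 = 83
Pine → Ivy → Corby → Hadley → Vale → Alder: 26+15+5+12+21 = 79
Pine → Ivy → Corby → Hadley → Alder → Vale: 26+15+5+19+21 = 86
Pine → Ivy → Corby → Vale → Hadley → Alder: 26+15+7+12+19 = 79
Pine → Ivy → Corby → Vale → Alder → Hadley: 26+15+7+21+19 = 88
Pine → Ivy → Corby → Alder → Hadley → Vale: 26+15+14+19+12 = 86
Pine → Ivy → Corby → Alder → Vale → Hadley: 26+15+14+21+12 = 88
Pine → Ivy → Vale → Hadley → Corby → Alder: 26+22+12+5+14 = 79
Pine → Ivy → Vale → Hadley → Alder → Corby: 26+22+12+19+14 = 93
… (106 more)
Pine → Corby → Vale → Hadley → Ivy → Alder: 11+7+12+10+20 = 60  ← best
The minimum is 60.
One shortest path: Pine → Corby → Vale → Hadley → Ivy → Alder.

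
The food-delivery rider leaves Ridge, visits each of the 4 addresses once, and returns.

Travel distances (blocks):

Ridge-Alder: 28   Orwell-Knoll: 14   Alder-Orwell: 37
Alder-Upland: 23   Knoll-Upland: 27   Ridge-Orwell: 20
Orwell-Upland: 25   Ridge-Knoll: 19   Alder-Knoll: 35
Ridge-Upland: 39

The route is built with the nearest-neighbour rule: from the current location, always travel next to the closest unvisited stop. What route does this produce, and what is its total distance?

109 blocks along Ridge → Knoll → Orwell → Upland → Alder → Ridge.

From Ridge: distances to unvisited — Knoll=19, Orwell=20, Alder=28, Upland=39. Nearest is Knoll (19).
From Knoll: distances to unvisited — Orwell=14, Upland=27, Alder=35. Nearest is Orwell (14).
From Orwell: distances to unvisited — Upland=25, Alder=37. Nearest is Upland (25).
From Upland: distances to unvisited — Alder=23. Nearest is Alder (23).
Return Alder→Ridge: 28.
Total = 19 + 14 + 25 + 23 + 28 = 109.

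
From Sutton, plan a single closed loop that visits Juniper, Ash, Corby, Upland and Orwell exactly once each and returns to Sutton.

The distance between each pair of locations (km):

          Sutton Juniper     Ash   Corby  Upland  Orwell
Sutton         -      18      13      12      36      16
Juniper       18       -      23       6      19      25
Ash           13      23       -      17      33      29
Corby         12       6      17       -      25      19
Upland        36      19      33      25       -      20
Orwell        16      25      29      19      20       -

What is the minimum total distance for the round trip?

Minimum total distance: 91 km.

Sutton→Juniper→Ash→Corby→Upland→Orwell→Sutton: 18+23+17+25+20+16 = 119
Sutton→Juniper→Ash→Corby→Orwell→Upland→Sutton: 18+23+17+19+20+36 = 133
Sutton→Juniper→Ash→Upland→Corby→Orwell→Sutton: 18+23+33+25+19+16 = 134
Sutton→Juniper→Ash→Upland→Orwell→Corby→Sutton: 18+23+33+20+19+12 = 125
Sutton→Juniper→Ash→Orwell→Corby→Upland→Sutton: 18+23+29+19+25+36 = 150
Sutton→Juniper→Ash→Orwell→Upland→Corby→Sutton: 18+23+29+20+25+12 = 127
Sutton→Juniper→Corby→Ash→Upland→Orwell→Sutton: 18+6+17+33+20+16 = 110
Sutton→Juniper→Corby→Ash→Orwell→Upland→Sutton: 18+6+17+29+20+36 = 126
Sutton→Juniper→Corby→Upland→Ash→Orwell→Sutton: 18+6+25+33+29+16 = 127
Sutton→Juniper→Corby→Upland→Orwell→Ash→Sutton: 18+6+25+20+29+13 = 111
Sutton→Juniper→Corby→Orwell→Ash→Upland→Sutton: 18+6+19+29+33+36 = 141
Sutton→Juniper→Corby→Orwell→Upland→Ash→Sutton: 18+6+19+20+33+13 = 109
Sutton→Juniper→Upland→Ash→Corby→Orwell→Sutton: 18+19+33+17+19+16 = 122
Sutton→Juniper→Upland→Ash→Orwell→Corby→Sutton: 18+19+33+29+19+12 = 130
… (46 more)
Sutton→Ash→Corby→Juniper→Upland→Orwell→Sutton: 13+17+6+19+20+16 = 91  ← best
The minimum is 91.
One optimal route: Sutton → Ash → Corby → Juniper → Upland → Orwell → Sutton (or its reverse).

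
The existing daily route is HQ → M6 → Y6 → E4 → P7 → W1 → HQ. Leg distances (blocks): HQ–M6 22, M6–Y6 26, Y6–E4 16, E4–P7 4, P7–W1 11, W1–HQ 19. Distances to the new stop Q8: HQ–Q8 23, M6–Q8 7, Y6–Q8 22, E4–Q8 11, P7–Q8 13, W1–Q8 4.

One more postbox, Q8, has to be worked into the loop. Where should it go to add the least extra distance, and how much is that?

Insertion cost between consecutive stops i–j is d(i,Q8) + d(Q8,j) − d(i,j):
  between HQ and M6: 23 + 7 − 22 = 8
  between M6 and Y6: 7 + 22 − 26 = 3
  between Y6 and E4: 22 + 11 − 16 = 17
  between E4 and P7: 11 + 13 − 4 = 20
  between P7 and W1: 13 + 4 − 11 = 6
  between W1 and HQ: 4 + 23 − 19 = 8
Cheapest insertion is between M6 and Y6, adding 3.
New total = 98 + 3 = 101.

+3 blocks — insert Q8 between M6 and Y6.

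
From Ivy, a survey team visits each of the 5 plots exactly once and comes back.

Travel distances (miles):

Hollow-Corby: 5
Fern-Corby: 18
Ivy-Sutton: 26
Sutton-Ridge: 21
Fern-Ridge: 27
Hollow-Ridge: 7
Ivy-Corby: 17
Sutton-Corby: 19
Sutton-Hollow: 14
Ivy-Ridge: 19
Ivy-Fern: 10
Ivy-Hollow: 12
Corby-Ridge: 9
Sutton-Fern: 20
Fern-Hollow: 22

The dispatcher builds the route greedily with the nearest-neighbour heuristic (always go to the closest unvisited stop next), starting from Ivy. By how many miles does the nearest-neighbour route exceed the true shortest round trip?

Ivy: Fern=10, Hollow=12, Corby=17, Ridge=19, Sutton=26 ⇒ Fern
Fern: Corby=18, Sutton=20, Hollow=22, Ridge=27 ⇒ Corby
Corby: Hollow=5, Ridge=9, Sutton=19 ⇒ Hollow
Hollow: Ridge=7, Sutton=14 ⇒ Ridge
Ridge: Sutton=21 ⇒ Sutton
NN route Ivy → Fern → Corby → Hollow → Ridge → Sutton → Ivy costs 87.
Optimal: Ivy → Fern → Sutton → Hollow → Corby → Ridge → Ivy costs 77 (by enumerating all 60 distinct tours).
Excess = 87 − 77 = 10.

10 miles longer than the optimal tour.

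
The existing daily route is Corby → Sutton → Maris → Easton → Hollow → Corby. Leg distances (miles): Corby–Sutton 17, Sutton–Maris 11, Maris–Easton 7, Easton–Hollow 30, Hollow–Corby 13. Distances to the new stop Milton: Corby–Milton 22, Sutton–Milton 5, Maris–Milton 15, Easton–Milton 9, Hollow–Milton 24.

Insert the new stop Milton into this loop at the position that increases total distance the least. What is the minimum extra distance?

Minimum extra distance: 3 miles, inserting Milton between Easton and Hollow.

Insertion cost between consecutive stops i–j is d(i,Milton) + d(Milton,j) − d(i,j):
  between Corby and Sutton: 22 + 5 − 17 = 10
  between Sutton and Maris: 5 + 15 − 11 = 9
  between Maris and Easton: 15 + 9 − 7 = 17
  between Easton and Hollow: 9 + 24 − 30 = 3
  between Hollow and Corby: 24 + 22 − 13 = 33
Cheapest insertion is between Easton and Hollow, adding 3.
New total = 78 + 3 = 81.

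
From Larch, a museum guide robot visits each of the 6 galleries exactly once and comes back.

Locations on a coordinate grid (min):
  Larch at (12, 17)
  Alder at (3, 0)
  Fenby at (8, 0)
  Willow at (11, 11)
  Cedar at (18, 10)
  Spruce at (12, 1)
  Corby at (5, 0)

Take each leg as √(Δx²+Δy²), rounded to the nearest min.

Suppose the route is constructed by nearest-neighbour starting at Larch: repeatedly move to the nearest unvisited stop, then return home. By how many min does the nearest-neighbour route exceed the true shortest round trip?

Excess over optimum: 3 min.

Larch: Willow=6, Cedar=9, Spruce=16, Fenby=17, Corby=18, Alder=19 ⇒ Willow
Willow: Cedar=7, Spruce=10, Fenby=11, Corby=13, Alder=14 ⇒ Cedar
Cedar: Spruce=11, Fenby=14, Corby=16, Alder=18 ⇒ Spruce
Spruce: Fenby=4, Corby=7, Alder=9 ⇒ Fenby
Fenby: Corby=3, Alder=5 ⇒ Corby
Corby: Alder=2 ⇒ Alder
NN route Larch → Willow → Cedar → Spruce → Fenby → Corby → Alder → Larch costs 52.
Optimal: Larch → Willow → Alder → Corby → Fenby → Spruce → Cedar → Larch costs 49 (by enumerating all 360 distinct tours).
Excess = 52 − 49 = 3.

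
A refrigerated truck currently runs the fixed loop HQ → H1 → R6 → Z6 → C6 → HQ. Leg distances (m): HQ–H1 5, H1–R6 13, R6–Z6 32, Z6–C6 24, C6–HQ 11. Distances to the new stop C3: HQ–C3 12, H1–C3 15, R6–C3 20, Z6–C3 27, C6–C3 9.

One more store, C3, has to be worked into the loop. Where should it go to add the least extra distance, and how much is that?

Adding 10 m by placing C3 on the C6–HQ leg.

Insertion cost between consecutive stops i–j is d(i,C3) + d(C3,j) − d(i,j):
  between HQ and H1: 12 + 15 − 5 = 22
  between H1 and R6: 15 + 20 − 13 = 22
  between R6 and Z6: 20 + 27 − 32 = 15
  between Z6 and C6: 27 + 9 − 24 = 12
  between C6 and HQ: 9 + 12 − 11 = 10
Cheapest insertion is between C6 and HQ, adding 10.
New total = 85 + 10 = 95.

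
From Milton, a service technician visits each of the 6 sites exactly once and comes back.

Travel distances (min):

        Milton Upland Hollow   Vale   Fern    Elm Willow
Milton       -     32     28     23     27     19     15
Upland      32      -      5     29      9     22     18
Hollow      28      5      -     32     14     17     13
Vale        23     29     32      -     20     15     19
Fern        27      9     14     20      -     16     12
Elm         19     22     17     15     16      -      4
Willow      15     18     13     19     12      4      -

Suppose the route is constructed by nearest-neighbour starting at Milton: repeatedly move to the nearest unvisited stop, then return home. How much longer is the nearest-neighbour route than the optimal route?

Milton: Willow=15, Elm=19, Vale=23, Fern=27, Hollow=28, Upland=32 ⇒ Willow
Willow: Elm=4, Fern=12, Hollow=13, Upland=18, Vale=19 ⇒ Elm
Elm: Vale=15, Fern=16, Hollow=17, Upland=22 ⇒ Vale
Vale: Fern=20, Upland=29, Hollow=32 ⇒ Fern
Fern: Upland=9, Hollow=14 ⇒ Upland
Upland: Hollow=5 ⇒ Hollow
NN route Milton → Willow → Elm → Vale → Fern → Upland → Hollow → Milton costs 96.
Optimal: Milton → Vale → Fern → Upland → Hollow → Elm → Willow → Milton costs 93 (by enumerating all 360 distinct tours).
Excess = 96 − 93 = 3.

3 min longer than the optimal tour.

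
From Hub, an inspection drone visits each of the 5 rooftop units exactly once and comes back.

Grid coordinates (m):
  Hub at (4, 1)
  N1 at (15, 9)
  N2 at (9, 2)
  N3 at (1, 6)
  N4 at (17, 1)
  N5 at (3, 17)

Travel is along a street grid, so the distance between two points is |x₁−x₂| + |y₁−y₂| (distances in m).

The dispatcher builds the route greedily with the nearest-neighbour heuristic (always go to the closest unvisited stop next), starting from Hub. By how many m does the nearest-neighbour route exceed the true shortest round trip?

Hub: N2=6, N3=8, N4=13, N5=17, N1=19 ⇒ N2
N2: N4=9, N3=12, N1=13, N5=21 ⇒ N4
N4: N1=10, N3=21, N5=30 ⇒ N1
N1: N3=17, N5=20 ⇒ N3
N3: N5=13 ⇒ N5
NN route Hub → N2 → N4 → N1 → N3 → N5 → Hub costs 72.
Optimal: Hub → N2 → N4 → N1 → N5 → N3 → Hub costs 66 (by enumerating all 60 distinct tours).
Excess = 72 − 66 = 6.

6 m longer than the optimal tour.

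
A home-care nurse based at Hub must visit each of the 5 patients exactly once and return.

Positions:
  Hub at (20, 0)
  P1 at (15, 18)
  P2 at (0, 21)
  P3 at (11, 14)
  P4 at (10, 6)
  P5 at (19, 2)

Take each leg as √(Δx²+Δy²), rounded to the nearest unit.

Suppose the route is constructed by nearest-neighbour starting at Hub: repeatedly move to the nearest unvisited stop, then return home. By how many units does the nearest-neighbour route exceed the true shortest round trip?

From Hub: P5=2, P4=12, P3=17, P1=19, P2=29 → choose P5 (2).
From P5: P4=10, P3=14, P1=16, P2=27 → choose P4 (10).
From P4: P3=8, P1=13, P2=18 → choose P3 (8).
From P3: P1=6, P2=13 → choose P1 (6).
From P1: P2=15 → choose P2 (15).
NN route Hub → P5 → P4 → P3 → P1 → P2 → Hub costs 70.
Optimal: Hub → P4 → P3 → P2 → P1 → P5 → Hub costs 66 (by enumerating all 60 distinct tours).
Excess = 70 − 66 = 4.

4 longer than the optimal tour.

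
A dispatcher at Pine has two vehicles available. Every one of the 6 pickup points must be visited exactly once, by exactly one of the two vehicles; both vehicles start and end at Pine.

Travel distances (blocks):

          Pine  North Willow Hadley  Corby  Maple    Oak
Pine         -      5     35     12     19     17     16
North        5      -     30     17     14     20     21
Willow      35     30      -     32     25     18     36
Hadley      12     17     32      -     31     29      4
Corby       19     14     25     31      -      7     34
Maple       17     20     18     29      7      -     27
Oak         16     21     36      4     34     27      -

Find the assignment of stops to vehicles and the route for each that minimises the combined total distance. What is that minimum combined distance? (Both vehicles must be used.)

Check every non-empty split of the stops between the two vehicles; for each half take its own optimal tour:
  {North} + {Willow, Hadley, Corby, Maple, Oak}: 10 + 96 = 106
  {Willow} + {North, Hadley, Corby, Maple, Oak}: 70 + 69 = 139
  {North, Willow} + {Hadley, Corby, Maple, Oak}: 70 + 69 = 139
  {Hadley} + {North, Willow, Corby, Maple, Oak}: 24 + 96 = 120
  {North, Hadley} + {Willow, Corby, Maple, Oak}: 34 + 96 = 130
  {Willow, Hadley} + {North, Corby, Maple, Oak}: 79 + 69 = 148
  … (31 splits in total)
Best: vehicle 1 Pine → North → Pine = 10; vehicle 2 Pine → Hadley → Oak → Willow → Maple → Corby → Pine = 96; combined 106.

106 blocks — the smallest possible combined total.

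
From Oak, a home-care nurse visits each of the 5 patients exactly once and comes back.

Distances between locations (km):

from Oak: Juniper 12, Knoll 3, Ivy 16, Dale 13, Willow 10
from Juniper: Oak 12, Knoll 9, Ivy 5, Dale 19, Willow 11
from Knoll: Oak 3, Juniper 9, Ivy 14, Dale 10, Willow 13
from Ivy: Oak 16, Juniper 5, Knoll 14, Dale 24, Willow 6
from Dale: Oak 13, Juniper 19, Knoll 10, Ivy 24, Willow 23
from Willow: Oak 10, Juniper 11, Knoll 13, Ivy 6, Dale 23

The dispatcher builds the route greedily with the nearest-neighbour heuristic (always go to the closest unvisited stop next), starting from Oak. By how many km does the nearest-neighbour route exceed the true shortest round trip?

Oak: Knoll=3, Willow=10, Juniper=12, Dale=13, Ivy=16 ⇒ Knoll
Knoll: Juniper=9, Dale=10, Willow=13, Ivy=14 ⇒ Juniper
Juniper: Ivy=5, Willow=11, Dale=19 ⇒ Ivy
Ivy: Willow=6, Dale=24 ⇒ Willow
Willow: Dale=23 ⇒ Dale
NN route Oak → Knoll → Juniper → Ivy → Willow → Dale → Oak costs 59.
Optimal: Oak → Knoll → Dale → Juniper → Ivy → Willow → Oak costs 53 (by enumerating all 60 distinct tours).
Excess = 59 − 53 = 6.

Excess over optimum: 6 km.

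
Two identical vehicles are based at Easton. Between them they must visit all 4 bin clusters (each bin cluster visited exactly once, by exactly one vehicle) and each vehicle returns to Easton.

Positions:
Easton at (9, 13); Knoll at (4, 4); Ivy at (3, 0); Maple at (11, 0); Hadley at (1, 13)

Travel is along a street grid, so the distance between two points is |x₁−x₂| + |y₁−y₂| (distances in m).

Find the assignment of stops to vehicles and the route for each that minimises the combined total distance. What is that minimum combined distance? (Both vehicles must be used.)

Check every non-empty split of the stops between the two vehicles; for each half take its own optimal tour:
  {Knoll} + {Ivy, Maple, Hadley}: 28 + 46 = 74
  {Ivy} + {Knoll, Maple, Hadley}: 38 + 46 = 84
  {Knoll, Ivy} + {Maple, Hadley}: 38 + 46 = 84
  {Maple} + {Knoll, Ivy, Hadley}: 30 + 42 = 72
  {Knoll, Maple} + {Ivy, Hadley}: 40 + 42 = 82
  {Ivy, Maple} + {Knoll, Hadley}: 42 + 34 = 76
  … (7 splits in total)
  {Knoll, Ivy, Maple} + {Hadley}: 42 + 16 = 58  ← best
Best: vehicle 1 Easton → Knoll → Ivy → Maple → Easton = 42; vehicle 2 Easton → Hadley → Easton = 16; combined 58.

58 m — the smallest possible combined total.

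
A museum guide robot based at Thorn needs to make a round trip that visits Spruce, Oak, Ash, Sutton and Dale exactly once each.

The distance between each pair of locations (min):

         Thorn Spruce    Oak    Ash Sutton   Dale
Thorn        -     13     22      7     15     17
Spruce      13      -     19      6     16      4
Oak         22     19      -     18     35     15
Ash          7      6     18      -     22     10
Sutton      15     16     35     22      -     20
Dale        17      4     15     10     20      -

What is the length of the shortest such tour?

There are 60 distinct closed tours to check (reversals are equivalent).
Thorn - Spruce - Oak - Ash - Sutton - Dale - Thorn: 13+19+18+22+20+17 = 109
Thorn - Spruce - Oak - Ash - Dale - Sutton - Thorn: 13+19+18+10+20+15 = 95
Thorn - Spruce - Oak - Sutton - Ash - Dale - Thorn: 13+19+35+22+10+17 = 116
Thorn - Spruce - Oak - Sutton - Dale - Ash - Thorn: 13+19+35+20+10+7 = 104
Thorn - Spruce - Oak - Dale - Ash - Sutton - Thorn: 13+19+15+10+22+15 = 94
Thorn - Spruce - Oak - Dale - Sutton - Ash - Thorn: 13+19+15+20+22+7 = 96
Thorn - Spruce - Ash - Oak - Sutton - Dale - Thorn: 13+6+18+35+20+17 = 109
Thorn - Spruce - Ash - Oak - Dale - Sutton - Thorn: 13+6+18+15+20+15 = 87
Thorn - Spruce - Ash - Sutton - Oak - Dale - Thorn: 13+6+22+35+15+17 = 108
Thorn - Spruce - Ash - Sutton - Dale - Oak - Thorn: 13+6+22+20+15+22 = 98
Thorn - Spruce - Ash - Dale - Oak - Sutton - Thorn: 13+6+10+15+35+15 = 94
Thorn - Spruce - Ash - Dale - Sutton - Oak - Thorn: 13+6+10+20+35+22 = 106
Thorn - Spruce - Sutton - Oak - Ash - Dale - Thorn: 13+16+35+18+10+17 = 109
Thorn - Spruce - Sutton - Oak - Dale - Ash - Thorn: 13+16+35+15+10+7 = 96
… (46 more)
Thorn - Ash - Oak - Dale - Spruce - Sutton - Thorn: 7+18+15+4+16+15 = 75  ← best
The minimum is 75.
One optimal route: Thorn → Ash → Oak → Dale → Spruce → Sutton → Thorn (or its reverse).

Shortest round trip = 75 min.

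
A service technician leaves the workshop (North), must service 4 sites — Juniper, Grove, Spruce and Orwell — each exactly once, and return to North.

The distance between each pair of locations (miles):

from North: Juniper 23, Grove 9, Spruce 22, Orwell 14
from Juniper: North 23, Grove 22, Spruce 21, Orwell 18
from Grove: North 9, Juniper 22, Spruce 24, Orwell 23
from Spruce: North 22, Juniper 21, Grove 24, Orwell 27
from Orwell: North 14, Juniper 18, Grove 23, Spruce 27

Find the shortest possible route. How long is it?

86 miles — the shortest possible round trip.

North→Juniper→Grove→Spruce→Orwell→North: 23+22+24+27+14 = 110
North→Juniper→Grove→Orwell→Spruce→North: 23+22+23+27+22 = 117
North→Juniper→Spruce→Grove→Orwell→North: 23+21+24+23+14 = 105
North→Juniper→Spruce→Orwell→Grove→North: 23+21+27+23+9 = 103
North→Juniper→Orwell→Grove→Spruce→North: 23+18+23+24+22 = 110
North→Juniper→Orwell→Spruce→Grove→North: 23+18+27+24+9 = 101
North→Grove→Juniper→Spruce→Orwell→North: 9+22+21+27+14 = 93
North→Grove→Juniper→Orwell→Spruce→North: 9+22+18+27+22 = 98
North→Grove→Spruce→Juniper→Orwell→North: 9+24+21+18+14 = 86
North→Grove→Orwell→Juniper→Spruce→North: 9+23+18+21+22 = 93
North→Spruce→Juniper→Grove→Orwell→North: 22+21+22+23+14 = 102
North→Spruce→Grove→Juniper→Orwell→North: 22+24+22+18+14 = 100
The minimum is 86.
One optimal route: North → Grove → Spruce → Juniper → Orwell → North (or its reverse).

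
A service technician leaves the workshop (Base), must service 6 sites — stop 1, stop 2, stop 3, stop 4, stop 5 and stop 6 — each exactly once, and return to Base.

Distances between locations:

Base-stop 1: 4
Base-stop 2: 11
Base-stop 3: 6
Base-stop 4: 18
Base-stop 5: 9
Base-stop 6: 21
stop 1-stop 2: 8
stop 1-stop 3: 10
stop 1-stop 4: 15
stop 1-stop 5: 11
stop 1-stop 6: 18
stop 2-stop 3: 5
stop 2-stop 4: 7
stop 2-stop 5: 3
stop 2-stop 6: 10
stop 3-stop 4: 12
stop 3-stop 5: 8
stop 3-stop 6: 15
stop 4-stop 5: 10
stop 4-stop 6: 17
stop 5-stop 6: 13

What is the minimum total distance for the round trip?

Base - stop 1 - stop 2 - stop 3 - stop 4 - stop 5 - stop 6 - Base: 4+8+5+12+10+13+21 = 73
Base - stop 1 - stop 2 - stop 3 - stop 4 - stop 6 - stop 5 - Base: 4+8+5+12+17+13+9 = 68
Base - stop 1 - stop 2 - stop 3 - stop 5 - stop 4 - stop 6 - Base: 4+8+5+8+10+17+21 = 73
Base - stop 1 - stop 2 - stop 3 - stop 5 - stop 6 - stop 4 - Base: 4+8+5+8+13+17+18 = 73
Base - stop 1 - stop 2 - stop 3 - stop 6 - stop 4 - stop 5 - Base: 4+8+5+15+17+10+9 = 68
Base - stop 1 - stop 2 - stop 3 - stop 6 - stop 5 - stop 4 - Base: 4+8+5+15+13+10+18 = 73
Base - stop 1 - stop 2 - stop 4 - stop 3 - stop 5 - stop 6 - Base: 4+8+7+12+8+13+21 = 73
Base - stop 1 - stop 2 - stop 4 - stop 3 - stop 6 - stop 5 - Base: 4+8+7+12+15+13+9 = 68
… (352 more)
Base - stop 1 - stop 2 - stop 4 - stop 5 - stop 6 - stop 3 - Base: 4+8+7+10+13+15+6 = 63  ← best
The minimum is 63.
One optimal route: Base → stop 1 → stop 2 → stop 4 → stop 5 → stop 6 → stop 3 → Base (or its reverse).

Shortest round trip = 63.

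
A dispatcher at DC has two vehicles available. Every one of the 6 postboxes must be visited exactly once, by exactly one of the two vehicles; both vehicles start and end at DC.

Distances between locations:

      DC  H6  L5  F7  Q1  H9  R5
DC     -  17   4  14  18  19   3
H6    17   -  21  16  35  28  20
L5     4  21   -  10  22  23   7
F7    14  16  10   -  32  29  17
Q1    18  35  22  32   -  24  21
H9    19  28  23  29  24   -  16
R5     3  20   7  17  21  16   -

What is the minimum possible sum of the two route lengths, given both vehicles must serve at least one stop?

106 — the smallest possible combined total.

Check every non-empty split of the stops between the two vehicles; for each half take its own optimal tour:
  {H6} + {L5, F7, Q1, H9, R5}: 34 + 89 = 123
  {L5} + {H6, F7, Q1, H9, R5}: 8 + 106 = 114
  {H6, L5} + {F7, Q1, H9, R5}: 42 + 89 = 131
  {F7} + {H6, L5, Q1, H9, R5}: 28 + 101 = 129
  {H6, F7} + {L5, Q1, H9, R5}: 47 + 69 = 116
  {L5, F7} + {H6, Q1, H9, R5}: 28 + 93 = 121
  … (31 splits in total)
  {H6, L5, F7, Q1, H9} + {R5}: 100 + 6 = 106  ← best
Best: vehicle 1 DC → L5 → F7 → H6 → H9 → Q1 → DC = 100; vehicle 2 DC → R5 → DC = 6; combined 106.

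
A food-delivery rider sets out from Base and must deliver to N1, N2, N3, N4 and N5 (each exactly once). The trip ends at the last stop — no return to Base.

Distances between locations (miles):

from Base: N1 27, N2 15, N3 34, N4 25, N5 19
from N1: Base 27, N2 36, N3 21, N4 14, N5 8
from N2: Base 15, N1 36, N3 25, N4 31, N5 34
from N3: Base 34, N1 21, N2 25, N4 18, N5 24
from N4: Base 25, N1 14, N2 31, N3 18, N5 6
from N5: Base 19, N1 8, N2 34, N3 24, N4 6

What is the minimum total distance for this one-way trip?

72 miles — the minimum one-way total.

There are 5! = 120 possible orderings.
Base → N1 → N2 → N3 → N4 → N5: 27+36+25+18+6 = 112
Base → N1 → N2 → N3 → N5 → N4: 27+36+25+24+6 = 118
Base → N1 → N2 → N4 → N3 → N5: 27+36+31+18+24 = 136
Base → N1 → N2 → N4 → N5 → N3: 27+36+31+6+24 = 124
Base → N1 → N2 → N5 → N3 → N4: 27+36+34+24+18 = 139
Base → N1 → N2 → N5 → N4 → N3: 27+36+34+6+18 = 121
Base → N1 → N3 → N2 → N4 → N5: 27+21+25+31+6 = 110
Base → N1 → N3 → N2 → N5 → N4: 27+21+25+34+6 = 113
Base → N1 → N3 → N4 → N2 → N5: 27+21+18+31+34 = 131
Base → N1 → N3 → N4 → N5 → N2: 27+21+18+6+34 = 106
Base → N1 → N3 → N5 → N2 → N4: 27+21+24+34+31 = 137
Base → N1 → N3 → N5 → N4 → N2: 27+21+24+6+31 = 109
Base → N1 → N4 → N2 → N3 → N5: 27+14+31+25+24 = 121
Base → N1 → N4 → N2 → N5 → N3: 27+14+31+34+24 = 130
… (106 more)
Base → N2 → N3 → N4 → N5 → N1: 15+25+18+6+8 = 72  ← best
The minimum is 72.
One shortest path: Base → N2 → N3 → N4 → N5 → N1.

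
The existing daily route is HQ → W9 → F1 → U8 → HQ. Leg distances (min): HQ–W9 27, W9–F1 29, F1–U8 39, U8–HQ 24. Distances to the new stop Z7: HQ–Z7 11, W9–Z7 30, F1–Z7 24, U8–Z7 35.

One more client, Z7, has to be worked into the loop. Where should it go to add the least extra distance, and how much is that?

Insertion cost between consecutive stops i–j is d(i,Z7) + d(Z7,j) − d(i,j):
  between HQ and W9: 11 + 30 − 27 = 14
  between W9 and F1: 30 + 24 − 29 = 25
  between F1 and U8: 24 + 35 − 39 = 20
  between U8 and HQ: 35 + 11 − 24 = 22
Cheapest insertion is between HQ and W9, adding 14.
New total = 119 + 14 = 133.

Minimum extra distance: 14 min, inserting Z7 between HQ and W9.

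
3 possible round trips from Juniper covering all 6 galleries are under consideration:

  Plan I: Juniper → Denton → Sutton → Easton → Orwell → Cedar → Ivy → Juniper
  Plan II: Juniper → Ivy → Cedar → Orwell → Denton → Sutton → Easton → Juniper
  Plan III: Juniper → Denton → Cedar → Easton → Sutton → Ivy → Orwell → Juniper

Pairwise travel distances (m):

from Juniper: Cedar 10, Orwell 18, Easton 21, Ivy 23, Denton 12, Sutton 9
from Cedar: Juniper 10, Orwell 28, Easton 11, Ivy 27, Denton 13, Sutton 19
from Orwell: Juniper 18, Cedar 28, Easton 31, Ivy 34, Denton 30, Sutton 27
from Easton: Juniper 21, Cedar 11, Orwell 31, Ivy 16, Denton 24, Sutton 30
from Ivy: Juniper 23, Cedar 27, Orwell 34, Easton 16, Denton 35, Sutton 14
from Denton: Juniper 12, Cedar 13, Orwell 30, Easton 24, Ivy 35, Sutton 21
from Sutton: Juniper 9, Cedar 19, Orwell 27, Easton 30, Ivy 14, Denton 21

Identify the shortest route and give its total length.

Plan I: 12 + 21 + 30 + 31 + 28 + 27 + 23 = 172
Plan II: 23 + 27 + 28 + 30 + 21 + 30 + 21 = 180
Plan III: 12 + 13 + 11 + 30 + 14 + 34 + 18 = 132

132 m — Plan III is the shortest.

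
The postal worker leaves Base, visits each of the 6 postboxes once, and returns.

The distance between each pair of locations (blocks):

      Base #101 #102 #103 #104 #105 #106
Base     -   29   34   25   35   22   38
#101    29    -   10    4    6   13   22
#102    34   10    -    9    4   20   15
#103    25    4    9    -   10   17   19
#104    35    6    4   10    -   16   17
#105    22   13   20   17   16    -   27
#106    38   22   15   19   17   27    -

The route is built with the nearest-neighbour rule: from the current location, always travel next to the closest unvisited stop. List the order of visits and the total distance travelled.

Base → [#105:22 / #103:25 / #101:29 / #102:34 / #104:35 / #106:38] → #105 (22)
#105 → [#101:13 / #104:16 / #103:17 / #102:20 / #106:27] → #101 (13)
#101 → [#103:4 / #104:6 / #102:10 / #106:22] → #103 (4)
#103 → [#102:9 / #104:10 / #106:19] → #102 (9)
#102 → [#104:4 / #106:15] → #104 (4)
#104 → [#106:17] → #106 (17)
Return #106→Base: 38.
Total = 22 + 13 + 4 + 9 + 4 + 17 + 38 = 107.

Nearest-neighbour total = 107 blocks; route Base → #105 → #101 → #103 → #102 → #104 → #106 → Base.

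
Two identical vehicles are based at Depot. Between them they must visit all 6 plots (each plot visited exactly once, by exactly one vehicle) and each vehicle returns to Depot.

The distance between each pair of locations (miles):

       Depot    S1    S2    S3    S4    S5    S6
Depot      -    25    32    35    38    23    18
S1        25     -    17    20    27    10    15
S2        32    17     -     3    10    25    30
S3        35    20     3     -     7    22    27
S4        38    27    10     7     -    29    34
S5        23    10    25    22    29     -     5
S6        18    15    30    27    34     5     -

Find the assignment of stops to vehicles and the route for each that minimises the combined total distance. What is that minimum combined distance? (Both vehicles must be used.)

There are 2^5 − 1 = 31 ways to divide the 6 stops into two non-empty groups. For each, the best each vehicle can do is its own shortest tour through its group:
  {S1} + {S2, S3, S4, S5, S6}: 50 + 94 = 144
  {S2} + {S1, S3, S4, S5, S6}: 64 + 98 = 162
  {S1, S2} + {S3, S4, S5, S6}: 74 + 90 = 164
  {S3} + {S1, S2, S4, S5, S6}: 70 + 98 = 168
  {S1, S3} + {S2, S4, S5, S6}: 80 + 94 = 174
  {S2, S3} + {S1, S4, S5, S6}: 70 + 98 = 168
  … (31 splits in total)
  {S1, S2, S3, S4, S5} + {S6}: 98 + 36 = 134  ← best
Best: vehicle 1 Depot → S4 → S3 → S2 → S1 → S5 → Depot = 98; vehicle 2 Depot → S6 → Depot = 36; combined 134.

134 miles — the smallest possible combined total.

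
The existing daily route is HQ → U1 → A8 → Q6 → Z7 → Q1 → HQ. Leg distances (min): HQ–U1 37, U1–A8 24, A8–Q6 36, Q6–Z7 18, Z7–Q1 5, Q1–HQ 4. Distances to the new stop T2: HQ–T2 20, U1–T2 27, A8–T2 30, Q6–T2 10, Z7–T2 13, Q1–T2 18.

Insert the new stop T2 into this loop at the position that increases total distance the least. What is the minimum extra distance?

Insertion cost between consecutive stops i–j is d(i,T2) + d(T2,j) − d(i,j):
  between HQ and U1: 20 + 27 − 37 = 10
  between U1 and A8: 27 + 30 − 24 = 33
  between A8 and Q6: 30 + 10 − 36 = 4
  between Q6 and Z7: 10 + 13 − 18 = 5
  between Z7 and Q1: 13 + 18 − 5 = 26
  between Q1 and HQ: 18 + 20 − 4 = 34
Cheapest insertion is between A8 and Q6, adding 4.
New total = 124 + 4 = 128.

Minimum extra distance: 4 min, inserting T2 between A8 and Q6.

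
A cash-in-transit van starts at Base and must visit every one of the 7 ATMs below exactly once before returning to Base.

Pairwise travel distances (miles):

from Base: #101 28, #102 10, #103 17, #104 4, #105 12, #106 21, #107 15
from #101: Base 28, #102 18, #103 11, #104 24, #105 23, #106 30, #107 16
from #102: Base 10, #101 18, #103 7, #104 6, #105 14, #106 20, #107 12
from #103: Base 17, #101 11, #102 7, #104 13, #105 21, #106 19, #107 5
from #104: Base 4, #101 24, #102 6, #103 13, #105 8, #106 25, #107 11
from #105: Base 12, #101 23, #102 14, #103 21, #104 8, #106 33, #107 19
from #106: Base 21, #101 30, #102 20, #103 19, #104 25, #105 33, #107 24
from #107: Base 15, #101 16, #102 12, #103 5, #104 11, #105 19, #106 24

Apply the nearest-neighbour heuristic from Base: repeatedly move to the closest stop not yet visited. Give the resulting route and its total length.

At Base the remaining stops are #104 4, #102 10, #105 12, #107 15, #103 17, #106 21, #101 28; go to #104.
At #104 the remaining stops are #102 6, #105 8, #107 11, #103 13, #101 24, #106 25; go to #102.
At #102 the remaining stops are #103 7, #107 12, #105 14, #101 18, #106 20; go to #103.
At #103 the remaining stops are #107 5, #101 11, #106 19, #105 21; go to #107.
At #107 the remaining stops are #101 16, #105 19, #106 24; go to #101.
At #101 the remaining stops are #105 23, #106 30; go to #105.
At #105 the remaining stops are #106 33; go to #106.
Return #106→Base: 21.
Total = 4 + 6 + 7 + 5 + 16 + 23 + 33 + 21 = 115.

Total distance 115 miles via the nearest-neighbour route Base → #104 → #102 → #103 → #107 → #101 → #105 → #106 → Base.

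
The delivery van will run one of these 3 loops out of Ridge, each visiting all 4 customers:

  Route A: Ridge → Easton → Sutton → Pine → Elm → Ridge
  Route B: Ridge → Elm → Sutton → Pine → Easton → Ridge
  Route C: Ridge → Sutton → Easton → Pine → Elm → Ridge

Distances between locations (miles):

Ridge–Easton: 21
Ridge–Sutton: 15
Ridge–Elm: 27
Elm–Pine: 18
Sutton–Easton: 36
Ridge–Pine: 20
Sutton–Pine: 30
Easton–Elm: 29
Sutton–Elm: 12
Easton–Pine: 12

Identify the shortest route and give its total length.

Route A: 21 + 36 + 30 + 18 + 27 = 132
Route B: 27 + 12 + 30 + 12 + 21 = 102
Route C: 15 + 36 + 12 + 18 + 27 = 108

102 miles — Route B is the shortest.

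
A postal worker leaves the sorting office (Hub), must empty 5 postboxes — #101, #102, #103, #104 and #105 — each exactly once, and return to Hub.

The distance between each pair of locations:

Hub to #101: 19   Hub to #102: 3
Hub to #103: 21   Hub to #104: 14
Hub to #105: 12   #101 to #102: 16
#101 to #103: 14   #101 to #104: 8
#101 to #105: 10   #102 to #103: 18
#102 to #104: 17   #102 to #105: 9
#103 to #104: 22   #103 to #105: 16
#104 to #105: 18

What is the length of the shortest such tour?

There are 60 distinct closed tours to check (reversals are equivalent).
Hub→#101→#102→#103→#104→#105→Hub: 19+16+18+22+18+12 = 105
Hub→#101→#102→#103→#105→#104→Hub: 19+16+18+16+18+14 = 101
Hub→#101→#102→#104→#103→#105→Hub: 19+16+17+22+16+12 = 102
Hub→#101→#102→#104→#105→#103→Hub: 19+16+17+18+16+21 = 107
Hub→#101→#102→#105→#103→#104→Hub: 19+16+9+16+22+14 = 96
Hub→#101→#102→#105→#104→#103→Hub: 19+16+9+18+22+21 = 105
Hub→#101→#103→#102→#104→#105→Hub: 19+14+18+17+18+12 = 98
Hub→#101→#103→#102→#105→#104→Hub: 19+14+18+9+18+14 = 92
Hub→#101→#103→#104→#102→#105→Hub: 19+14+22+17+9+12 = 93
Hub→#101→#103→#104→#105→#102→Hub: 19+14+22+18+9+3 = 85
Hub→#101→#103→#105→#102→#104→Hub: 19+14+16+9+17+14 = 89
Hub→#101→#103→#105→#104→#102→Hub: 19+14+16+18+17+3 = 87
Hub→#101→#104→#102→#103→#105→Hub: 19+8+17+18+16+12 = 90
Hub→#101→#104→#102→#105→#103→Hub: 19+8+17+9+16+21 = 90
… (46 more)
Hub→#102→#105→#103→#101→#104→Hub: 3+9+16+14+8+14 = 64  ← best
The minimum is 64.
One optimal route: Hub → #102 → #105 → #103 → #101 → #104 → Hub (or its reverse).

Shortest round trip = 64.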